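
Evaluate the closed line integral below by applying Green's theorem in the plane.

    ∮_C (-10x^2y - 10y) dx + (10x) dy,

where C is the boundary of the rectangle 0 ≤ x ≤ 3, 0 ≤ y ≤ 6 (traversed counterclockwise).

Green's theorem converts the closed line integral into a double integral over the enclosed region D:

    ∮_C P dx + Q dy = ∬_D (∂Q/∂x - ∂P/∂y) dA.

Here P = -10x^2y - 10y, Q = 10x, so

    ∂Q/∂x = 10,    ∂P/∂y = -10x^2 - 10,
    ∂Q/∂x - ∂P/∂y = 10x^2 + 20.

D is the region 0 ≤ x ≤ 3, 0 ≤ y ≤ 6. Evaluating the double integral:

    ∬_D (10x^2 + 20) dA = ∫_0^{3} ∫_0^{6} (10x^2 + 20) dy dx.

Inner (y from 0 to 6): 60x^2 + 120.
Outer (x from 0 to 3): 900.

Therefore ∮_C P dx + Q dy = 900.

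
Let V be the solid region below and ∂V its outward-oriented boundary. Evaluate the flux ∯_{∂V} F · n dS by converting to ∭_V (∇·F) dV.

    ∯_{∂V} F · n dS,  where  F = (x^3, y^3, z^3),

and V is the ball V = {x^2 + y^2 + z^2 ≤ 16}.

By the divergence theorem,

    ∯_{∂V} F · n dS = ∭_V (∇ · F) dV.

Compute the divergence:
    ∇ · F = ∂F_x/∂x + ∂F_y/∂y + ∂F_z/∂z = 3x^2 + 3y^2 + 3z^2.

In spherical coordinates, x = ρ sin(φ) cos(θ), y = ρ sin(φ) sin(θ), z = ρ cos(φ), dV = ρ^2 sin(φ) dρ dφ dθ, with 0 ≤ ρ ≤ 4, 0 ≤ φ ≤ π, 0 ≤ θ ≤ 2π.

The integrand, after substitution and multiplying by the volume element, becomes (3ρ^2) · ρ^2 sin(φ), so

    ∭_V (∇·F) dV = ∫_0^{2π} ∫_0^{π} ∫_0^{4} (3ρ^2) · ρ^2 sin(φ) dρ dφ dθ.

Inner (ρ from 0 to 4): 3072sin(φ)/5.
Middle (φ from 0 to π): 6144/5.
Outer (θ from 0 to 2π): 12288π/5.

Therefore ∯_{∂V} F · n dS = 12288π/5.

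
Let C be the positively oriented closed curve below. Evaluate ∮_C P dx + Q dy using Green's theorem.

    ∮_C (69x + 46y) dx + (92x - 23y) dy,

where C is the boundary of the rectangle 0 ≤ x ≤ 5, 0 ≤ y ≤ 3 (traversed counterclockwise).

Green's theorem converts the closed line integral into a double integral over the enclosed region D:

    ∮_C P dx + Q dy = ∬_D (∂Q/∂x - ∂P/∂y) dA.

Here P = 69x + 46y, Q = 92x - 23y, so

    ∂Q/∂x = 92,    ∂P/∂y = 46,
    ∂Q/∂x - ∂P/∂y = 46.

D is the region 0 ≤ x ≤ 5, 0 ≤ y ≤ 3. Evaluating the double integral:

    ∬_D (46) dA = ∫_0^{5} ∫_0^{3} (46) dy dx.

Inner (y from 0 to 3): 138.
Outer (x from 0 to 5): 690.

Therefore ∮_C P dx + Q dy = 690.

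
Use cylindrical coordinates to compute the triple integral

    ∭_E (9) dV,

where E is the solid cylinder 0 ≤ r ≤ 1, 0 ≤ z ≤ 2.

In cylindrical coordinates, x = r cos(θ), y = r sin(θ), z = z, and dV = r dr dθ dz.

The integrand becomes 9, so

    ∭_E (9) dV = ∫_{0}^{2π} ∫_{0}^{1} ∫_{0}^{2} (9) · r dz dr dθ.

Inner (z): 18r.
Middle (r from 0 to 1): 9.
Outer (θ): 18π.

Therefore the triple integral equals 18π.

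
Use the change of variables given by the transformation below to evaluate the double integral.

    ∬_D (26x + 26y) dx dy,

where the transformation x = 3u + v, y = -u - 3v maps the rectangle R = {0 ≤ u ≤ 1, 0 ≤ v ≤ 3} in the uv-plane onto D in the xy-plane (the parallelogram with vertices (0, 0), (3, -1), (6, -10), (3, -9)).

Compute the Jacobian determinant of (x, y) with respect to (u, v):

    ∂(x,y)/∂(u,v) = | 3  1 | = (3)(-3) - (1)(-1) = -8.
                   | -1  -3 |

Its absolute value is |J| = 8 (the area scaling factor).

Substituting x = 3u + v, y = -u - 3v into the integrand,

    26x + 26y → 52u - 52v,

so the integral becomes

    ∬_R (52u - 52v) · |J| du dv = ∫_0^1 ∫_0^3 (416u - 416v) dv du.

Inner (v): 1248u - 1872.
Outer (u): -1248.

Therefore ∬_D (26x + 26y) dx dy = -1248.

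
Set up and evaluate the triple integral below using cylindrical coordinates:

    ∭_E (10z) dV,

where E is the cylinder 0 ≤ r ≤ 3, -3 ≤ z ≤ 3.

In cylindrical coordinates, x = r cos(θ), y = r sin(θ), z = z, and dV = r dr dθ dz.

The integrand becomes 10z, so

    ∭_E (10z) dV = ∫_{0}^{2π} ∫_{0}^{3} ∫_{-3}^{3} (10z) · r dz dr dθ.

Inner (z): 0.
Middle (r from 0 to 3): 0.
Outer (θ): 0.

Therefore the triple integral equals 0.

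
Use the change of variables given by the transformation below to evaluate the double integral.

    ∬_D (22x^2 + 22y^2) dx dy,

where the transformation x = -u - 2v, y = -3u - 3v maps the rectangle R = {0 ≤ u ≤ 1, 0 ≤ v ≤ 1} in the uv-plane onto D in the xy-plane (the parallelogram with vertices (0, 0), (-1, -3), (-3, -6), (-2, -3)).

Compute the Jacobian determinant of (x, y) with respect to (u, v):

    ∂(x,y)/∂(u,v) = | -1  -2 | = (-1)(-3) - (-2)(-3) = -3.
                   | -3  -3 |

Its absolute value is |J| = 3 (the area scaling factor).

Substituting x = -u - 2v, y = -3u - 3v into the integrand,

    22x^2 + 22y^2 → 220u^2 + 484u v + 286v^2,

so the integral becomes

    ∬_R (220u^2 + 484u v + 286v^2) · |J| du dv = ∫_0^1 ∫_0^1 (660u^2 + 1452u v + 858v^2) dv du.

Inner (v): 660u^2 + 726u + 286.
Outer (u): 869.

Therefore ∬_D (22x^2 + 22y^2) dx dy = 869.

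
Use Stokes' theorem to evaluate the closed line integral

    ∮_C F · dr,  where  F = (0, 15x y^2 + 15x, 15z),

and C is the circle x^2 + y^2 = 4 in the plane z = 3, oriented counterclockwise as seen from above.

Let S be the flat disk x^2 + y^2 ≤ 4 in the plane z = 3, with upward unit normal n̂ = ẑ. By Stokes' theorem,

    ∮_C F · dr = ∬_S (∇ × F) · n̂ dS = ∬_D (curl F)_z dA,

where D is the disk x^2 + y^2 ≤ 4.

Compute the curl of F = (0, 15x y^2 + 15x, 15z):
    (∇ × F)_x = ∂F_z/∂y - ∂F_y/∂z = 0,
    (∇ × F)_y = ∂F_x/∂z - ∂F_z/∂x = 0,
    (∇ × F)_z = ∂F_y/∂x - ∂F_x/∂y = 15y^2 + 15.

On z = 3, (curl F)_z = 15y^2 + 15.

Convert to polar (x = r cos θ, y = r sin θ, dA = r dr dθ); the integrand becomes 15r^2sin(θ)^2 + 15, so

    ∬_D (curl F)_z dA = ∫_0^{2π} ∫_0^{2} (15r^2sin(θ)^2 + 15) · r dr dθ.

Inner (r from 0 to 2): 60 - 30cos(2θ).
Outer (θ from 0 to 2π): 120π.

Therefore ∮_C F · dr = 120π.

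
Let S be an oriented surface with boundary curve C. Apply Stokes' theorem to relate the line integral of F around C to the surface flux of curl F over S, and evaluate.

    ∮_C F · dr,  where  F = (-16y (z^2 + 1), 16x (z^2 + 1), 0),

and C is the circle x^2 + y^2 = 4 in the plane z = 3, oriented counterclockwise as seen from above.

Let S be the flat disk x^2 + y^2 ≤ 4 in the plane z = 3, with upward unit normal n̂ = ẑ. By Stokes' theorem,

    ∮_C F · dr = ∬_S (∇ × F) · n̂ dS = ∬_D (curl F)_z dA,

where D is the disk x^2 + y^2 ≤ 4.

Compute the curl of F = (-16y (z^2 + 1), 16x (z^2 + 1), 0):
    (∇ × F)_x = ∂F_z/∂y - ∂F_y/∂z = -32x z,
    (∇ × F)_y = ∂F_x/∂z - ∂F_z/∂x = -32y z,
    (∇ × F)_z = ∂F_y/∂x - ∂F_x/∂y = 32z^2 + 32.

On z = 3, (curl F)_z = 320.

Convert to polar (x = r cos θ, y = r sin θ, dA = r dr dθ); the integrand becomes 320, so

    ∬_D (curl F)_z dA = ∫_0^{2π} ∫_0^{2} (320) · r dr dθ.

Inner (r from 0 to 2): 640.
Outer (θ from 0 to 2π): 1280π.

Therefore ∮_C F · dr = 1280π.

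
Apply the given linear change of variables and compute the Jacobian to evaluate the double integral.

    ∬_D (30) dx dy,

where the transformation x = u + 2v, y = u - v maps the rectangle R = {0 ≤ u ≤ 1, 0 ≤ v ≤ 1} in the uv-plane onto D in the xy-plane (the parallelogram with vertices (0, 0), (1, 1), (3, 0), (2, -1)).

Compute the Jacobian determinant of (x, y) with respect to (u, v):

    ∂(x,y)/∂(u,v) = | 1  2 | = (1)(-1) - (2)(1) = -3.
                   | 1  -1 |

Its absolute value is |J| = 3 (the area scaling factor).

Substituting x = u + 2v, y = u - v into the integrand,

    30 → 30,

so the integral becomes

    ∬_R (30) · |J| du dv = ∫_0^1 ∫_0^1 (90) dv du.

Inner (v): 90.
Outer (u): 90.

Therefore ∬_D (30) dx dy = 90.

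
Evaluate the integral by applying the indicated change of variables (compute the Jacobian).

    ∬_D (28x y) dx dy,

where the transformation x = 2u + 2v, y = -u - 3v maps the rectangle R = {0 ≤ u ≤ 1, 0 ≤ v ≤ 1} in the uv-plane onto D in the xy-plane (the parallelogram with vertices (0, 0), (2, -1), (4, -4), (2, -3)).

Compute the Jacobian determinant of (x, y) with respect to (u, v):

    ∂(x,y)/∂(u,v) = | 2  2 | = (2)(-3) - (2)(-1) = -4.
                   | -1  -3 |

Its absolute value is |J| = 4 (the area scaling factor).

Substituting x = 2u + 2v, y = -u - 3v into the integrand,

    28x y → -56u^2 - 224u v - 168v^2,

so the integral becomes

    ∬_R (-56u^2 - 224u v - 168v^2) · |J| du dv = ∫_0^1 ∫_0^1 (-224u^2 - 896u v - 672v^2) dv du.

Inner (v): -224u^2 - 448u - 224.
Outer (u): -1568/3.

Therefore ∬_D (28x y) dx dy = -1568/3.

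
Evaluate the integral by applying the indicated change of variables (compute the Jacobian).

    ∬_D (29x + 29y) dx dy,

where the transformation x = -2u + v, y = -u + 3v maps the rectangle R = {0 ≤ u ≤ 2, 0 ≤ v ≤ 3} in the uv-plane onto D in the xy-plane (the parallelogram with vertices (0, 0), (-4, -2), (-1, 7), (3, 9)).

Compute the Jacobian determinant of (x, y) with respect to (u, v):

    ∂(x,y)/∂(u,v) = | -2  1 | = (-2)(3) - (1)(-1) = -5.
                   | -1  3 |

Its absolute value is |J| = 5 (the area scaling factor).

Substituting x = -2u + v, y = -u + 3v into the integrand,

    29x + 29y → -87u + 116v,

so the integral becomes

    ∬_R (-87u + 116v) · |J| du dv = ∫_0^2 ∫_0^3 (-435u + 580v) dv du.

Inner (v): 2610 - 1305u.
Outer (u): 2610.

Therefore ∬_D (29x + 29y) dx dy = 2610.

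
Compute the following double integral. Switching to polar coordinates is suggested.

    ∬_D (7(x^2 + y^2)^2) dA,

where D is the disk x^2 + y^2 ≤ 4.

The region D is 0 ≤ r ≤ 2, 0 ≤ θ ≤ 2π in polar coordinates, where x = r cos(θ), y = r sin(θ), and dA = r dr dθ.

Under the substitution, the integrand becomes 7r^4, so

    ∬_D (7(x^2 + y^2)^2) dA = ∫_{0}^{2π} ∫_{0}^{2} (7r^4) · r dr dθ.

Inner integral (in r): ∫_{0}^{2} (7r^4) · r dr = 224/3.

Outer integral (in θ): ∫_{0}^{2π} (224/3) dθ = 448π/3.

Therefore ∬_D (7(x^2 + y^2)^2) dA = 448π/3.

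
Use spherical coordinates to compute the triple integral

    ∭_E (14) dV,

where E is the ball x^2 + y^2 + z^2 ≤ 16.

In spherical coordinates, x = ρ sin(φ) cos(θ), y = ρ sin(φ) sin(θ), z = ρ cos(φ), and dV = ρ^2 sin(φ) dρ dφ dθ.

The integrand becomes 14, so

    ∭_E (14) dV = ∫_{0}^{2π} ∫_{0}^{π} ∫_{0}^{4} (14) · ρ^2 sin(φ) dρ dφ dθ.

Inner (ρ): 896sin(φ)/3.
Middle (φ): 1792/3.
Outer (θ): 3584π/3.

Therefore the triple integral equals 3584π/3.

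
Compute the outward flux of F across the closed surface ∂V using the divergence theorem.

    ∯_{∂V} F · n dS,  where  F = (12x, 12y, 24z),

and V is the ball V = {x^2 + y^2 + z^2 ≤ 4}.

By the divergence theorem,

    ∯_{∂V} F · n dS = ∭_V (∇ · F) dV.

Compute the divergence:
    ∇ · F = ∂F_x/∂x + ∂F_y/∂y + ∂F_z/∂z = 12 + 12 + 24 = 48.

In spherical coordinates, x = ρ sin(φ) cos(θ), y = ρ sin(φ) sin(θ), z = ρ cos(φ), dV = ρ^2 sin(φ) dρ dφ dθ, with 0 ≤ ρ ≤ 2, 0 ≤ φ ≤ π, 0 ≤ θ ≤ 2π.

The integrand, after substitution and multiplying by the volume element, becomes (48) · ρ^2 sin(φ), so

    ∭_V (∇·F) dV = ∫_0^{2π} ∫_0^{π} ∫_0^{2} (48) · ρ^2 sin(φ) dρ dφ dθ.

Inner (ρ from 0 to 2): 128sin(φ).
Middle (φ from 0 to π): 256.
Outer (θ from 0 to 2π): 512π.

Therefore ∯_{∂V} F · n dS = 512π.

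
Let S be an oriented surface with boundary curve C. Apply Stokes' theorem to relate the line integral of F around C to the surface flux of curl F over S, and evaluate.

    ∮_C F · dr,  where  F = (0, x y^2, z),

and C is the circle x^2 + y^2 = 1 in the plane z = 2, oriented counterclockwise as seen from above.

Let S be the flat disk x^2 + y^2 ≤ 1 in the plane z = 2, with upward unit normal n̂ = ẑ. By Stokes' theorem,

    ∮_C F · dr = ∬_S (∇ × F) · n̂ dS = ∬_D (curl F)_z dA,

where D is the disk x^2 + y^2 ≤ 1.

Compute the curl of F = (0, x y^2, z):
    (∇ × F)_x = ∂F_z/∂y - ∂F_y/∂z = 0,
    (∇ × F)_y = ∂F_x/∂z - ∂F_z/∂x = 0,
    (∇ × F)_z = ∂F_y/∂x - ∂F_x/∂y = y^2.

On z = 2, (curl F)_z = y^2.

Convert to polar (x = r cos θ, y = r sin θ, dA = r dr dθ); the integrand becomes r^2sin(θ)^2, so

    ∬_D (curl F)_z dA = ∫_0^{2π} ∫_0^{1} (r^2sin(θ)^2) · r dr dθ.

Inner (r from 0 to 1): sin(θ)^2/4.
Outer (θ from 0 to 2π): π/4.

Therefore ∮_C F · dr = π/4.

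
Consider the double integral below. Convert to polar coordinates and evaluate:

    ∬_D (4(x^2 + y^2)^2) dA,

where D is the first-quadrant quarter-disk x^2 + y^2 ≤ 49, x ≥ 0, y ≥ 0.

The region D is 0 ≤ r ≤ 7, 0 ≤ θ ≤ π/2 in polar coordinates, where x = r cos(θ), y = r sin(θ), and dA = r dr dθ.

Under the substitution, the integrand becomes 4r^4, so

    ∬_D (4(x^2 + y^2)^2) dA = ∫_{0}^{π/2} ∫_{0}^{7} (4r^4) · r dr dθ.

Inner integral (in r): ∫_{0}^{7} (4r^4) · r dr = 235298/3.

Outer integral (in θ): ∫_{0}^{π/2} (235298/3) dθ = 117649π/3.

Therefore ∬_D (4(x^2 + y^2)^2) dA = 117649π/3.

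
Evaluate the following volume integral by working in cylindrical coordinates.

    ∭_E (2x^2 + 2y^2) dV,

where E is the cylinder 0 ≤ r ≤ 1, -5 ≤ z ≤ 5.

In cylindrical coordinates, x = r cos(θ), y = r sin(θ), z = z, and dV = r dr dθ dz.

The integrand becomes 2r^2, so

    ∭_E (2x^2 + 2y^2) dV = ∫_{0}^{2π} ∫_{0}^{1} ∫_{-5}^{5} (2r^2) · r dz dr dθ.

Inner (z): 20r^3.
Middle (r from 0 to 1): 5.
Outer (θ): 10π.

Therefore the triple integral equals 10π.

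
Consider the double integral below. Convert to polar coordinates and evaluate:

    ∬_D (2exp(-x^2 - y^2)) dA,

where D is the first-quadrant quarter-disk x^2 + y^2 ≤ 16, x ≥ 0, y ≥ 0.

The region D is 0 ≤ r ≤ 4, 0 ≤ θ ≤ π/2 in polar coordinates, where x = r cos(θ), y = r sin(θ), and dA = r dr dθ.

Under the substitution, the integrand becomes 2exp(-r^2), so

    ∬_D (2exp(-x^2 - y^2)) dA = ∫_{0}^{π/2} ∫_{0}^{4} (2exp(-r^2)) · r dr dθ.

Inner integral (in r): ∫_{0}^{4} (2exp(-r^2)) · r dr = 1 - exp(-16).

Outer integral (in θ): ∫_{0}^{π/2} (1 - exp(-16)) dθ = -π exp(-16)/2 + π/2.

Therefore ∬_D (2exp(-x^2 - y^2)) dA = -π exp(-16)/2 + π/2.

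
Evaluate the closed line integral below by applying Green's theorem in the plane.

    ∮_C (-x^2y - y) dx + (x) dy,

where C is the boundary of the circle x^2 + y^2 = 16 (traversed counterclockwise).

Green's theorem converts the closed line integral into a double integral over the enclosed region D:

    ∮_C P dx + Q dy = ∬_D (∂Q/∂x - ∂P/∂y) dA.

Here P = -x^2y - y, Q = x, so

    ∂Q/∂x = 1,    ∂P/∂y = -x^2 - 1,
    ∂Q/∂x - ∂P/∂y = x^2 + 2.

D is the region x^2 + y^2 ≤ 16. Evaluating the double integral:

In polar coordinates (x = r cos θ, y = r sin θ, dA = r dr dθ) the integrand becomes r^2cos(θ)^2 + 2, so

    ∬_D (x^2 + 2) dA = ∫_0^{2π} ∫_0^{4} (r^2cos(θ)^2 + 2) · r dr dθ.

Inner (r from 0 to 4): 64cos(θ)^2 + 16.
Outer (θ from 0 to 2π): 96π.

Therefore ∮_C P dx + Q dy = 96π.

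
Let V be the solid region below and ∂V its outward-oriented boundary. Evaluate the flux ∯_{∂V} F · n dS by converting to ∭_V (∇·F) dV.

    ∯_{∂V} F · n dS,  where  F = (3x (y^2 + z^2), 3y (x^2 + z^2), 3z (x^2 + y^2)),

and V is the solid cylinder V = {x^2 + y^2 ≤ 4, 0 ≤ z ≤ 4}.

By the divergence theorem,

    ∯_{∂V} F · n dS = ∭_V (∇ · F) dV.

Compute the divergence:
    ∇ · F = ∂F_x/∂x + ∂F_y/∂y + ∂F_z/∂z = 3y^2 + 3z^2 + 3x^2 + 3z^2 + 3x^2 + 3y^2 = 6x^2 + 6y^2 + 6z^2.

In cylindrical coordinates, x = r cos(θ), y = r sin(θ), z = z, dV = r dr dθ dz, with 0 ≤ r ≤ 2, 0 ≤ θ ≤ 2π, 0 ≤ z ≤ 4.

The integrand, after substitution and multiplying by the volume element, becomes (6r^2 + 6z^2) · r, so

    ∭_V (∇·F) dV = ∫_0^{2π} ∫_0^{2} ∫_0^{4} (6r^2 + 6z^2) · r dz dr dθ.

Inner (z from 0 to 4): 24r^3 + 128r.
Middle (r from 0 to 2): 352.
Outer (θ from 0 to 2π): 704π.

Therefore ∯_{∂V} F · n dS = 704π.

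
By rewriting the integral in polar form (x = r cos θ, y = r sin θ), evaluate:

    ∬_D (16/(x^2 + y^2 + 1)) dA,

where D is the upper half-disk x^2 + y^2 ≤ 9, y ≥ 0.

The region D is 0 ≤ r ≤ 3, 0 ≤ θ ≤ π in polar coordinates, where x = r cos(θ), y = r sin(θ), and dA = r dr dθ.

Under the substitution, the integrand becomes 16/(r^2 + 1), so

    ∬_D (16/(x^2 + y^2 + 1)) dA = ∫_{0}^{π} ∫_{0}^{3} (16/(r^2 + 1)) · r dr dθ.

Inner integral (in r): ∫_{0}^{3} (16/(r^2 + 1)) · r dr = log(100000000).

Outer integral (in θ): ∫_{0}^{π} (log(100000000)) dθ = log(100000000^π).

Therefore ∬_D (16/(x^2 + y^2 + 1)) dA = log(100000000^π).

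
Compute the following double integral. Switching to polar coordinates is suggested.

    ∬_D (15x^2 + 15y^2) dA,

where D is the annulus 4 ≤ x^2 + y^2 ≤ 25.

The region D is 2 ≤ r ≤ 5, 0 ≤ θ ≤ 2π in polar coordinates, where x = r cos(θ), y = r sin(θ), and dA = r dr dθ.

Under the substitution, the integrand becomes 15r^2, so

    ∬_D (15x^2 + 15y^2) dA = ∫_{0}^{2π} ∫_{2}^{5} (15r^2) · r dr dθ.

Inner integral (in r): ∫_{2}^{5} (15r^2) · r dr = 9135/4.

Outer integral (in θ): ∫_{0}^{2π} (9135/4) dθ = 9135π/2.

Therefore ∬_D (15x^2 + 15y^2) dA = 9135π/2.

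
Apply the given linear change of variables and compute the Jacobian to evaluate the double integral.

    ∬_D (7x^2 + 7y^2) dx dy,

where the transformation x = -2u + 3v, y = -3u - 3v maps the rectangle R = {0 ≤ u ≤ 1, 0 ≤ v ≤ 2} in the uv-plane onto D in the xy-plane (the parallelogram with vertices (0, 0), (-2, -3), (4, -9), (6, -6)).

Compute the Jacobian determinant of (x, y) with respect to (u, v):

    ∂(x,y)/∂(u,v) = | -2  3 | = (-2)(-3) - (3)(-3) = 15.
                   | -3  -3 |

Its absolute value is |J| = 15 (the area scaling factor).

Substituting x = -2u + 3v, y = -3u - 3v into the integrand,

    7x^2 + 7y^2 → 91u^2 + 42u v + 126v^2,

so the integral becomes

    ∬_R (91u^2 + 42u v + 126v^2) · |J| du dv = ∫_0^1 ∫_0^2 (1365u^2 + 630u v + 1890v^2) dv du.

Inner (v): 2730u^2 + 1260u + 5040.
Outer (u): 6580.

Therefore ∬_D (7x^2 + 7y^2) dx dy = 6580.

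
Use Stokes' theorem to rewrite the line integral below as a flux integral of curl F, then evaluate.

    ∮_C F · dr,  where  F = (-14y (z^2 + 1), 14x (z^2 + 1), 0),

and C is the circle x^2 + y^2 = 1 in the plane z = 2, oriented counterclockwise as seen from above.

Let S be the flat disk x^2 + y^2 ≤ 1 in the plane z = 2, with upward unit normal n̂ = ẑ. By Stokes' theorem,

    ∮_C F · dr = ∬_S (∇ × F) · n̂ dS = ∬_D (curl F)_z dA,

where D is the disk x^2 + y^2 ≤ 1.

Compute the curl of F = (-14y (z^2 + 1), 14x (z^2 + 1), 0):
    (∇ × F)_x = ∂F_z/∂y - ∂F_y/∂z = -28x z,
    (∇ × F)_y = ∂F_x/∂z - ∂F_z/∂x = -28y z,
    (∇ × F)_z = ∂F_y/∂x - ∂F_x/∂y = 28z^2 + 28.

On z = 2, (curl F)_z = 140.

Convert to polar (x = r cos θ, y = r sin θ, dA = r dr dθ); the integrand becomes 140, so

    ∬_D (curl F)_z dA = ∫_0^{2π} ∫_0^{1} (140) · r dr dθ.

Inner (r from 0 to 1): 70.
Outer (θ from 0 to 2π): 140π.

Therefore ∮_C F · dr = 140π.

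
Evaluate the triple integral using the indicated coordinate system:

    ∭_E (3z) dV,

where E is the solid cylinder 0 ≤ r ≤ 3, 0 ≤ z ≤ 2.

In cylindrical coordinates, x = r cos(θ), y = r sin(θ), z = z, and dV = r dr dθ dz.

The integrand becomes 3z, so

    ∭_E (3z) dV = ∫_{0}^{2π} ∫_{0}^{3} ∫_{0}^{2} (3z) · r dz dr dθ.

Inner (z): 6r.
Middle (r from 0 to 3): 27.
Outer (θ): 54π.

Therefore the triple integral equals 54π.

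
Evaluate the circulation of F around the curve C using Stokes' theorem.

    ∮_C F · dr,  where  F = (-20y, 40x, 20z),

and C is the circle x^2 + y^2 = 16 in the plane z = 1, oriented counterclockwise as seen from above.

Let S be the flat disk x^2 + y^2 ≤ 16 in the plane z = 1, with upward unit normal n̂ = ẑ. By Stokes' theorem,

    ∮_C F · dr = ∬_S (∇ × F) · n̂ dS = ∬_D (curl F)_z dA,

where D is the disk x^2 + y^2 ≤ 16.

Compute the curl of F = (-20y, 40x, 20z):
    (∇ × F)_x = ∂F_z/∂y - ∂F_y/∂z = 0,
    (∇ × F)_y = ∂F_x/∂z - ∂F_z/∂x = 0,
    (∇ × F)_z = ∂F_y/∂x - ∂F_x/∂y = 60.

On z = 1, (curl F)_z = 60.

Convert to polar (x = r cos θ, y = r sin θ, dA = r dr dθ); the integrand becomes 60, so

    ∬_D (curl F)_z dA = ∫_0^{2π} ∫_0^{4} (60) · r dr dθ.

Inner (r from 0 to 4): 480.
Outer (θ from 0 to 2π): 960π.

Therefore ∮_C F · dr = 960π.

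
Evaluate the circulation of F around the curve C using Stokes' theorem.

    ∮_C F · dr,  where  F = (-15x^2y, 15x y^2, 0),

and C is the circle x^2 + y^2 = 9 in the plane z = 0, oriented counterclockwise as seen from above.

Let S be the flat disk x^2 + y^2 ≤ 9 in the plane z = 0, with upward unit normal n̂ = ẑ. By Stokes' theorem,

    ∮_C F · dr = ∬_S (∇ × F) · n̂ dS = ∬_D (curl F)_z dA,

where D is the disk x^2 + y^2 ≤ 9.

Compute the curl of F = (-15x^2y, 15x y^2, 0):
    (∇ × F)_x = ∂F_z/∂y - ∂F_y/∂z = 0,
    (∇ × F)_y = ∂F_x/∂z - ∂F_z/∂x = 0,
    (∇ × F)_z = ∂F_y/∂x - ∂F_x/∂y = 15x^2 + 15y^2.

On z = 0, (curl F)_z = 15x^2 + 15y^2.

Convert to polar (x = r cos θ, y = r sin θ, dA = r dr dθ); the integrand becomes 15r^2, so

    ∬_D (curl F)_z dA = ∫_0^{2π} ∫_0^{3} (15r^2) · r dr dθ.

Inner (r from 0 to 3): 1215/4.
Outer (θ from 0 to 2π): 1215π/2.

Therefore ∮_C F · dr = 1215π/2.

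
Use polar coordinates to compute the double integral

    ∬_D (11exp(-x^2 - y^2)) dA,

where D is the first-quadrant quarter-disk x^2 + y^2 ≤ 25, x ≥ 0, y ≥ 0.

The region D is 0 ≤ r ≤ 5, 0 ≤ θ ≤ π/2 in polar coordinates, where x = r cos(θ), y = r sin(θ), and dA = r dr dθ.

Under the substitution, the integrand becomes 11exp(-r^2), so

    ∬_D (11exp(-x^2 - y^2)) dA = ∫_{0}^{π/2} ∫_{0}^{5} (11exp(-r^2)) · r dr dθ.

Inner integral (in r): ∫_{0}^{5} (11exp(-r^2)) · r dr = 11/2 - 11exp(-25)/2.

Outer integral (in θ): ∫_{0}^{π/2} (11/2 - 11exp(-25)/2) dθ = -11π (1 - exp(25))exp(-25)/4.

Therefore ∬_D (11exp(-x^2 - y^2)) dA = -11π (1 - exp(25))exp(-25)/4.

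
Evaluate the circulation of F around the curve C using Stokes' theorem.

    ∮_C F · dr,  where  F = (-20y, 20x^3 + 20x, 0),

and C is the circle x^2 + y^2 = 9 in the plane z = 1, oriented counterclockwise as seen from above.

Let S be the flat disk x^2 + y^2 ≤ 9 in the plane z = 1, with upward unit normal n̂ = ẑ. By Stokes' theorem,

    ∮_C F · dr = ∬_S (∇ × F) · n̂ dS = ∬_D (curl F)_z dA,

where D is the disk x^2 + y^2 ≤ 9.

Compute the curl of F = (-20y, 20x^3 + 20x, 0):
    (∇ × F)_x = ∂F_z/∂y - ∂F_y/∂z = 0,
    (∇ × F)_y = ∂F_x/∂z - ∂F_z/∂x = 0,
    (∇ × F)_z = ∂F_y/∂x - ∂F_x/∂y = 60x^2 + 40.

On z = 1, (curl F)_z = 60x^2 + 40.

Convert to polar (x = r cos θ, y = r sin θ, dA = r dr dθ); the integrand becomes 60r^2cos(θ)^2 + 40, so

    ∬_D (curl F)_z dA = ∫_0^{2π} ∫_0^{3} (60r^2cos(θ)^2 + 40) · r dr dθ.

Inner (r from 0 to 3): 1215cos(θ)^2 + 180.
Outer (θ from 0 to 2π): 1575π.

Therefore ∮_C F · dr = 1575π.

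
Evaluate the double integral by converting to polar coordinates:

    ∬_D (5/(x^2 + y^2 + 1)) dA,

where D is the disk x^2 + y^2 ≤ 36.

The region D is 0 ≤ r ≤ 6, 0 ≤ θ ≤ 2π in polar coordinates, where x = r cos(θ), y = r sin(θ), and dA = r dr dθ.

Under the substitution, the integrand becomes 5/(r^2 + 1), so

    ∬_D (5/(x^2 + y^2 + 1)) dA = ∫_{0}^{2π} ∫_{0}^{6} (5/(r^2 + 1)) · r dr dθ.

Inner integral (in r): ∫_{0}^{6} (5/(r^2 + 1)) · r dr = 5log(37)/2.

Outer integral (in θ): ∫_{0}^{2π} (5log(37)/2) dθ = 5π log(37).

Therefore ∬_D (5/(x^2 + y^2 + 1)) dA = 5π log(37).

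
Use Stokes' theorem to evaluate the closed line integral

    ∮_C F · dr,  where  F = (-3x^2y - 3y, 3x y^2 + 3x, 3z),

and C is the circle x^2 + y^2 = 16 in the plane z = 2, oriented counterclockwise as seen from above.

Let S be the flat disk x^2 + y^2 ≤ 16 in the plane z = 2, with upward unit normal n̂ = ẑ. By Stokes' theorem,

    ∮_C F · dr = ∬_S (∇ × F) · n̂ dS = ∬_D (curl F)_z dA,

where D is the disk x^2 + y^2 ≤ 16.

Compute the curl of F = (-3x^2y - 3y, 3x y^2 + 3x, 3z):
    (∇ × F)_x = ∂F_z/∂y - ∂F_y/∂z = 0,
    (∇ × F)_y = ∂F_x/∂z - ∂F_z/∂x = 0,
    (∇ × F)_z = ∂F_y/∂x - ∂F_x/∂y = 3x^2 + 3y^2 + 6.

On z = 2, (curl F)_z = 3x^2 + 3y^2 + 6.

Convert to polar (x = r cos θ, y = r sin θ, dA = r dr dθ); the integrand becomes 3r^2 + 6, so

    ∬_D (curl F)_z dA = ∫_0^{2π} ∫_0^{4} (3r^2 + 6) · r dr dθ.

Inner (r from 0 to 4): 240.
Outer (θ from 0 to 2π): 480π.

Therefore ∮_C F · dr = 480π.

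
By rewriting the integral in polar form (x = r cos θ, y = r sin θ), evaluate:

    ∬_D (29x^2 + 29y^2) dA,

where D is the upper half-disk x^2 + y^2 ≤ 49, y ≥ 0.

The region D is 0 ≤ r ≤ 7, 0 ≤ θ ≤ π in polar coordinates, where x = r cos(θ), y = r sin(θ), and dA = r dr dθ.

Under the substitution, the integrand becomes 29r^2, so

    ∬_D (29x^2 + 29y^2) dA = ∫_{0}^{π} ∫_{0}^{7} (29r^2) · r dr dθ.

Inner integral (in r): ∫_{0}^{7} (29r^2) · r dr = 69629/4.

Outer integral (in θ): ∫_{0}^{π} (69629/4) dθ = 69629π/4.

Therefore ∬_D (29x^2 + 29y^2) dA = 69629π/4.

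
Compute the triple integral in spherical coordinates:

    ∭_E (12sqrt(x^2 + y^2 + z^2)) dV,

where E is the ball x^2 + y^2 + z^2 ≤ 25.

In spherical coordinates, x = ρ sin(φ) cos(θ), y = ρ sin(φ) sin(θ), z = ρ cos(φ), and dV = ρ^2 sin(φ) dρ dφ dθ.

The integrand becomes 12ρ, so

    ∭_E (12sqrt(x^2 + y^2 + z^2)) dV = ∫_{0}^{2π} ∫_{0}^{π} ∫_{0}^{5} (12ρ) · ρ^2 sin(φ) dρ dφ dθ.

Inner (ρ): 1875sin(φ).
Middle (φ): 3750.
Outer (θ): 7500π.

Therefore the triple integral equals 7500π.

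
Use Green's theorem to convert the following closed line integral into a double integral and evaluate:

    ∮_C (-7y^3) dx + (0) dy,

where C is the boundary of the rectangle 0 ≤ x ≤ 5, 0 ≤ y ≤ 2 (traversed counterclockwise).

Green's theorem converts the closed line integral into a double integral over the enclosed region D:

    ∮_C P dx + Q dy = ∬_D (∂Q/∂x - ∂P/∂y) dA.

Here P = -7y^3, Q = 0, so

    ∂Q/∂x = 0,    ∂P/∂y = -21y^2,
    ∂Q/∂x - ∂P/∂y = 21y^2.

D is the region 0 ≤ x ≤ 5, 0 ≤ y ≤ 2. Evaluating the double integral:

    ∬_D (21y^2) dA = ∫_0^{5} ∫_0^{2} (21y^2) dy dx.

Inner (y from 0 to 2): 56.
Outer (x from 0 to 5): 280.

Therefore ∮_C P dx + Q dy = 280.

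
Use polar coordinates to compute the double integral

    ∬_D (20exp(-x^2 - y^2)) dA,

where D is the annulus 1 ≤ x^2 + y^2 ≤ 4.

The region D is 1 ≤ r ≤ 2, 0 ≤ θ ≤ 2π in polar coordinates, where x = r cos(θ), y = r sin(θ), and dA = r dr dθ.

Under the substitution, the integrand becomes 20exp(-r^2), so

    ∬_D (20exp(-x^2 - y^2)) dA = ∫_{0}^{2π} ∫_{1}^{2} (20exp(-r^2)) · r dr dθ.

Inner integral (in r): ∫_{1}^{2} (20exp(-r^2)) · r dr = -(10 - 10exp(3))exp(-4).

Outer integral (in θ): ∫_{0}^{2π} (-(10 - 10exp(3))exp(-4)) dθ = -20π (1 - exp(3))exp(-4).

Therefore ∬_D (20exp(-x^2 - y^2)) dA = -20π (1 - exp(3))exp(-4).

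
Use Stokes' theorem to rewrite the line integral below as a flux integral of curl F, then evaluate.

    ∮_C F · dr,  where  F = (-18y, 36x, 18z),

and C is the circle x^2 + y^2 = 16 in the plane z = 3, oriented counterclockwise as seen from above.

Let S be the flat disk x^2 + y^2 ≤ 16 in the plane z = 3, with upward unit normal n̂ = ẑ. By Stokes' theorem,

    ∮_C F · dr = ∬_S (∇ × F) · n̂ dS = ∬_D (curl F)_z dA,

where D is the disk x^2 + y^2 ≤ 16.

Compute the curl of F = (-18y, 36x, 18z):
    (∇ × F)_x = ∂F_z/∂y - ∂F_y/∂z = 0,
    (∇ × F)_y = ∂F_x/∂z - ∂F_z/∂x = 0,
    (∇ × F)_z = ∂F_y/∂x - ∂F_x/∂y = 54.

On z = 3, (curl F)_z = 54.

Convert to polar (x = r cos θ, y = r sin θ, dA = r dr dθ); the integrand becomes 54, so

    ∬_D (curl F)_z dA = ∫_0^{2π} ∫_0^{4} (54) · r dr dθ.

Inner (r from 0 to 4): 432.
Outer (θ from 0 to 2π): 864π.

Therefore ∮_C F · dr = 864π.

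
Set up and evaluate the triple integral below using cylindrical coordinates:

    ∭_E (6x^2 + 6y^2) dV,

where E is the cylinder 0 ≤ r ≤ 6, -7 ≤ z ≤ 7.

In cylindrical coordinates, x = r cos(θ), y = r sin(θ), z = z, and dV = r dr dθ dz.

The integrand becomes 6r^2, so

    ∭_E (6x^2 + 6y^2) dV = ∫_{0}^{2π} ∫_{0}^{6} ∫_{-7}^{7} (6r^2) · r dz dr dθ.

Inner (z): 84r^3.
Middle (r from 0 to 6): 27216.
Outer (θ): 54432π.

Therefore the triple integral equals 54432π.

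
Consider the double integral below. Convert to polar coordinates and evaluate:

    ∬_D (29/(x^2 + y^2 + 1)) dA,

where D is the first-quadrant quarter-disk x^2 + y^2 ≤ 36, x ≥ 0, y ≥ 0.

The region D is 0 ≤ r ≤ 6, 0 ≤ θ ≤ π/2 in polar coordinates, where x = r cos(θ), y = r sin(θ), and dA = r dr dθ.

Under the substitution, the integrand becomes 29/(r^2 + 1), so

    ∬_D (29/(x^2 + y^2 + 1)) dA = ∫_{0}^{π/2} ∫_{0}^{6} (29/(r^2 + 1)) · r dr dθ.

Inner integral (in r): ∫_{0}^{6} (29/(r^2 + 1)) · r dr = 29log(37)/2.

Outer integral (in θ): ∫_{0}^{π/2} (29log(37)/2) dθ = 29π log(37)/4.

Therefore ∬_D (29/(x^2 + y^2 + 1)) dA = 29π log(37)/4.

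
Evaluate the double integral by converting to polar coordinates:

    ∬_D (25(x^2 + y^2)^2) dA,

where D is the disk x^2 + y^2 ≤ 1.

The region D is 0 ≤ r ≤ 1, 0 ≤ θ ≤ 2π in polar coordinates, where x = r cos(θ), y = r sin(θ), and dA = r dr dθ.

Under the substitution, the integrand becomes 25r^4, so

    ∬_D (25(x^2 + y^2)^2) dA = ∫_{0}^{2π} ∫_{0}^{1} (25r^4) · r dr dθ.

Inner integral (in r): ∫_{0}^{1} (25r^4) · r dr = 25/6.

Outer integral (in θ): ∫_{0}^{2π} (25/6) dθ = 25π/3.

Therefore ∬_D (25(x^2 + y^2)^2) dA = 25π/3.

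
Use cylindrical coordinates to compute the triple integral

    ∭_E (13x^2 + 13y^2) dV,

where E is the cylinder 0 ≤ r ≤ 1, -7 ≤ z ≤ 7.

In cylindrical coordinates, x = r cos(θ), y = r sin(θ), z = z, and dV = r dr dθ dz.

The integrand becomes 13r^2, so

    ∭_E (13x^2 + 13y^2) dV = ∫_{0}^{2π} ∫_{0}^{1} ∫_{-7}^{7} (13r^2) · r dz dr dθ.

Inner (z): 182r^3.
Middle (r from 0 to 1): 91/2.
Outer (θ): 91π.

Therefore the triple integral equals 91π.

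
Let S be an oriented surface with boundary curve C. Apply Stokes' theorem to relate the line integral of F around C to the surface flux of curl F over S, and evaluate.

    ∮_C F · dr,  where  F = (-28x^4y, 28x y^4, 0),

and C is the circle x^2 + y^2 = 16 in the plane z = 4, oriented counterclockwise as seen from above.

Let S be the flat disk x^2 + y^2 ≤ 16 in the plane z = 4, with upward unit normal n̂ = ẑ. By Stokes' theorem,

    ∮_C F · dr = ∬_S (∇ × F) · n̂ dS = ∬_D (curl F)_z dA,

where D is the disk x^2 + y^2 ≤ 16.

Compute the curl of F = (-28x^4y, 28x y^4, 0):
    (∇ × F)_x = ∂F_z/∂y - ∂F_y/∂z = 0,
    (∇ × F)_y = ∂F_x/∂z - ∂F_z/∂x = 0,
    (∇ × F)_z = ∂F_y/∂x - ∂F_x/∂y = 28x^4 + 28y^4.

On z = 4, (curl F)_z = 28x^4 + 28y^4.

Convert to polar (x = r cos θ, y = r sin θ, dA = r dr dθ); the integrand becomes 28r^4(sin(θ)^4 + cos(θ)^4), so

    ∬_D (curl F)_z dA = ∫_0^{2π} ∫_0^{4} (28r^4(sin(θ)^4 + cos(θ)^4)) · r dr dθ.

Inner (r from 0 to 4): 57344sin(θ)^4/3 + 57344cos(θ)^4/3.
Outer (θ from 0 to 2π): 28672π.

Therefore ∮_C F · dr = 28672π.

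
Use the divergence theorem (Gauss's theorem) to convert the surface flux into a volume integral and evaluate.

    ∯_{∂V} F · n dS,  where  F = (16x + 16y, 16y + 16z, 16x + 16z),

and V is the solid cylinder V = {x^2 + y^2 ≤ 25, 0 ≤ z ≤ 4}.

By the divergence theorem,

    ∯_{∂V} F · n dS = ∭_V (∇ · F) dV.

Compute the divergence:
    ∇ · F = ∂F_x/∂x + ∂F_y/∂y + ∂F_z/∂z = 16 + 16 + 16 = 48.

In cylindrical coordinates, x = r cos(θ), y = r sin(θ), z = z, dV = r dr dθ dz, with 0 ≤ r ≤ 5, 0 ≤ θ ≤ 2π, 0 ≤ z ≤ 4.

The integrand, after substitution and multiplying by the volume element, becomes (48) · r, so

    ∭_V (∇·F) dV = ∫_0^{2π} ∫_0^{5} ∫_0^{4} (48) · r dz dr dθ.

Inner (z from 0 to 4): 192r.
Middle (r from 0 to 5): 2400.
Outer (θ from 0 to 2π): 4800π.

Therefore ∯_{∂V} F · n dS = 4800π.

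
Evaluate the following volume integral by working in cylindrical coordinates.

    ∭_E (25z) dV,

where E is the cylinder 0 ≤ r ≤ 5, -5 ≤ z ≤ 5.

In cylindrical coordinates, x = r cos(θ), y = r sin(θ), z = z, and dV = r dr dθ dz.

The integrand becomes 25z, so

    ∭_E (25z) dV = ∫_{0}^{2π} ∫_{0}^{5} ∫_{-5}^{5} (25z) · r dz dr dθ.

Inner (z): 0.
Middle (r from 0 to 5): 0.
Outer (θ): 0.

Therefore the triple integral equals 0.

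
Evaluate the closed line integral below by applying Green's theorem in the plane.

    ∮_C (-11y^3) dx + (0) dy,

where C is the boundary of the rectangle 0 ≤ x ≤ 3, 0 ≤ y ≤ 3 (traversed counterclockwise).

Green's theorem converts the closed line integral into a double integral over the enclosed region D:

    ∮_C P dx + Q dy = ∬_D (∂Q/∂x - ∂P/∂y) dA.

Here P = -11y^3, Q = 0, so

    ∂Q/∂x = 0,    ∂P/∂y = -33y^2,
    ∂Q/∂x - ∂P/∂y = 33y^2.

D is the region 0 ≤ x ≤ 3, 0 ≤ y ≤ 3. Evaluating the double integral:

    ∬_D (33y^2) dA = ∫_0^{3} ∫_0^{3} (33y^2) dy dx.

Inner (y from 0 to 3): 297.
Outer (x from 0 to 3): 891.

Therefore ∮_C P dx + Q dy = 891.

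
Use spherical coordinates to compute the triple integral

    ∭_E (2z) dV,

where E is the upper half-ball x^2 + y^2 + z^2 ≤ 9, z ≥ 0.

In spherical coordinates, x = ρ sin(φ) cos(θ), y = ρ sin(φ) sin(θ), z = ρ cos(φ), and dV = ρ^2 sin(φ) dρ dφ dθ.

The integrand becomes 2ρ cos(φ), so

    ∭_E (2z) dV = ∫_{0}^{2π} ∫_{0}^{π/2} ∫_{0}^{3} (2ρ cos(φ)) · ρ^2 sin(φ) dρ dφ dθ.

Inner (ρ): 81sin(2φ)/4.
Middle (φ): 81/4.
Outer (θ): 81π/2.

Therefore the triple integral equals 81π/2.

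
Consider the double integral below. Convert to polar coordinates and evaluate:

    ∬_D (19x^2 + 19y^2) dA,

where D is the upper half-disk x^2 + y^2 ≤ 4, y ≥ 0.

The region D is 0 ≤ r ≤ 2, 0 ≤ θ ≤ π in polar coordinates, where x = r cos(θ), y = r sin(θ), and dA = r dr dθ.

Under the substitution, the integrand becomes 19r^2, so

    ∬_D (19x^2 + 19y^2) dA = ∫_{0}^{π} ∫_{0}^{2} (19r^2) · r dr dθ.

Inner integral (in r): ∫_{0}^{2} (19r^2) · r dr = 76.

Outer integral (in θ): ∫_{0}^{π} (76) dθ = 76π.

Therefore ∬_D (19x^2 + 19y^2) dA = 76π.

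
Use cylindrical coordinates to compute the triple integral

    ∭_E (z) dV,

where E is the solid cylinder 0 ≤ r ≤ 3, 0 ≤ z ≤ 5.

In cylindrical coordinates, x = r cos(θ), y = r sin(θ), z = z, and dV = r dr dθ dz.

The integrand becomes z, so

    ∭_E (z) dV = ∫_{0}^{2π} ∫_{0}^{3} ∫_{0}^{5} (z) · r dz dr dθ.

Inner (z): 25r/2.
Middle (r from 0 to 3): 225/4.
Outer (θ): 225π/2.

Therefore the triple integral equals 225π/2.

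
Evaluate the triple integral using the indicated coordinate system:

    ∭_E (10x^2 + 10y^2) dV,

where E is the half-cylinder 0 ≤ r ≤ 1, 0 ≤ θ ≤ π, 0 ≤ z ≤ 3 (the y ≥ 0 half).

In cylindrical coordinates, x = r cos(θ), y = r sin(θ), z = z, and dV = r dr dθ dz.

The integrand becomes 10r^2, so

    ∭_E (10x^2 + 10y^2) dV = ∫_{0}^{π} ∫_{0}^{1} ∫_{0}^{3} (10r^2) · r dz dr dθ.

Inner (z): 30r^3.
Middle (r from 0 to 1): 15/2.
Outer (θ): 15π/2.

Therefore the triple integral equals 15π/2.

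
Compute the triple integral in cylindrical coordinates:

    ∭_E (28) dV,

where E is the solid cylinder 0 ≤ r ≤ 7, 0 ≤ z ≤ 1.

In cylindrical coordinates, x = r cos(θ), y = r sin(θ), z = z, and dV = r dr dθ dz.

The integrand becomes 28, so

    ∭_E (28) dV = ∫_{0}^{2π} ∫_{0}^{7} ∫_{0}^{1} (28) · r dz dr dθ.

Inner (z): 28r.
Middle (r from 0 to 7): 686.
Outer (θ): 1372π.

Therefore the triple integral equals 1372π.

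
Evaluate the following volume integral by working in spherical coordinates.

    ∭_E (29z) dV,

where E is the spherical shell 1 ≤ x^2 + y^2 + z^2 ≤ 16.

In spherical coordinates, x = ρ sin(φ) cos(θ), y = ρ sin(φ) sin(θ), z = ρ cos(φ), and dV = ρ^2 sin(φ) dρ dφ dθ.

The integrand becomes 29ρ cos(φ), so

    ∭_E (29z) dV = ∫_{0}^{2π} ∫_{0}^{π} ∫_{1}^{4} (29ρ cos(φ)) · ρ^2 sin(φ) dρ dφ dθ.

Inner (ρ): 7395sin(2φ)/8.
Middle (φ): 0.
Outer (θ): 0.

Therefore the triple integral equals 0.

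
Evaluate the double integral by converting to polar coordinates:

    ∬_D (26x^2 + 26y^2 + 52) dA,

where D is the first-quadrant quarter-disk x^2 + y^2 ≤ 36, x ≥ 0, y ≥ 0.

The region D is 0 ≤ r ≤ 6, 0 ≤ θ ≤ π/2 in polar coordinates, where x = r cos(θ), y = r sin(θ), and dA = r dr dθ.

Under the substitution, the integrand becomes 26r^2 + 52, so

    ∬_D (26x^2 + 26y^2 + 52) dA = ∫_{0}^{π/2} ∫_{0}^{6} (26r^2 + 52) · r dr dθ.

Inner integral (in r): ∫_{0}^{6} (26r^2 + 52) · r dr = 9360.

Outer integral (in θ): ∫_{0}^{π/2} (9360) dθ = 4680π.

Therefore ∬_D (26x^2 + 26y^2 + 52) dA = 4680π.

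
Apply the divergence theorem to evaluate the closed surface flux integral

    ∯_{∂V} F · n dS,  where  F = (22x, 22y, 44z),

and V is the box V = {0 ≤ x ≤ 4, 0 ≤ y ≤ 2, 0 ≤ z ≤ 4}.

By the divergence theorem,

    ∯_{∂V} F · n dS = ∭_V (∇ · F) dV.

Compute the divergence:
    ∇ · F = ∂F_x/∂x + ∂F_y/∂y + ∂F_z/∂z = 22 + 22 + 44 = 88.

V is a rectangular box, so dV = dx dy dz with 0 ≤ x ≤ 4, 0 ≤ y ≤ 2, 0 ≤ z ≤ 4.

Integrate (88) over V as an iterated integral:

    ∭_V (∇·F) dV = ∫_0^{4} ∫_0^{2} ∫_0^{4} (88) dz dy dx.

Inner (z from 0 to 4): 352.
Middle (y from 0 to 2): 704.
Outer (x from 0 to 4): 2816.

Therefore ∯_{∂V} F · n dS = 2816.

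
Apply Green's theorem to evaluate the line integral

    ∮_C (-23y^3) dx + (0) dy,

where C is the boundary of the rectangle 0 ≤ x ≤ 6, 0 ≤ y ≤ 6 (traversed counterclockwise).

Green's theorem converts the closed line integral into a double integral over the enclosed region D:

    ∮_C P dx + Q dy = ∬_D (∂Q/∂x - ∂P/∂y) dA.

Here P = -23y^3, Q = 0, so

    ∂Q/∂x = 0,    ∂P/∂y = -69y^2,
    ∂Q/∂x - ∂P/∂y = 69y^2.

D is the region 0 ≤ x ≤ 6, 0 ≤ y ≤ 6. Evaluating the double integral:

    ∬_D (69y^2) dA = ∫_0^{6} ∫_0^{6} (69y^2) dy dx.

Inner (y from 0 to 6): 4968.
Outer (x from 0 to 6): 29808.

Therefore ∮_C P dx + Q dy = 29808.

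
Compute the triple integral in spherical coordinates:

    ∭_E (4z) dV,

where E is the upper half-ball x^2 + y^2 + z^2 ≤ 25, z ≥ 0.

In spherical coordinates, x = ρ sin(φ) cos(θ), y = ρ sin(φ) sin(θ), z = ρ cos(φ), and dV = ρ^2 sin(φ) dρ dφ dθ.

The integrand becomes 4ρ cos(φ), so

    ∭_E (4z) dV = ∫_{0}^{2π} ∫_{0}^{π/2} ∫_{0}^{5} (4ρ cos(φ)) · ρ^2 sin(φ) dρ dφ dθ.

Inner (ρ): 625sin(2φ)/2.
Middle (φ): 625/2.
Outer (θ): 625π.

Therefore the triple integral equals 625π.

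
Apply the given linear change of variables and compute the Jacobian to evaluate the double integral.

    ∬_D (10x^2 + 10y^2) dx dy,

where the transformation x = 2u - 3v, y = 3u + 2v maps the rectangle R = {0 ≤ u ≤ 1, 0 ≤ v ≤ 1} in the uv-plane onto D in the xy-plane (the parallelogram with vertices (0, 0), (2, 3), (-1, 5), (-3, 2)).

Compute the Jacobian determinant of (x, y) with respect to (u, v):

    ∂(x,y)/∂(u,v) = | 2  -3 | = (2)(2) - (-3)(3) = 13.
                   | 3  2 |

Its absolute value is |J| = 13 (the area scaling factor).

Substituting x = 2u - 3v, y = 3u + 2v into the integrand,

    10x^2 + 10y^2 → 130u^2 + 130v^2,

so the integral becomes

    ∬_R (130u^2 + 130v^2) · |J| du dv = ∫_0^1 ∫_0^1 (1690u^2 + 1690v^2) dv du.

Inner (v): 1690u^2 + 1690/3.
Outer (u): 3380/3.

Therefore ∬_D (10x^2 + 10y^2) dx dy = 3380/3.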